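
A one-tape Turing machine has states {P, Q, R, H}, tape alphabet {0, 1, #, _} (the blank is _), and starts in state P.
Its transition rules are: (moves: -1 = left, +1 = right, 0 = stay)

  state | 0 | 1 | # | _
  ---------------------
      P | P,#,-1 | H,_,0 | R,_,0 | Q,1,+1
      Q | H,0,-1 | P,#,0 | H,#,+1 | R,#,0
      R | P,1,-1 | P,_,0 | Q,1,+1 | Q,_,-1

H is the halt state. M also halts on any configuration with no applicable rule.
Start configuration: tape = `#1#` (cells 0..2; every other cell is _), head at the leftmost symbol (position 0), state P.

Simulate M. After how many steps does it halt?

P | __[#]1#_   read # → write _, move 0, go to R
R | __[_]1#_   read _ → write _, move -1, go to Q
Q | _[_]_1#_   read _ → write #, move 0, go to R
R | _[#]_1#_   read # → write 1, move +1, go to Q
Q | _1[_]1#_   read _ → write #, move 0, go to R
R | _1[#]1#_   read # → write 1, move +1, go to Q
Q | _11[1]#_   read 1 → write #, move 0, go to P
P | _11[#]#_   read # → write _, move 0, go to R
R | _11[_]#_   read _ → write _, move -1, go to Q
Q | _1[1]_#_   read 1 → write #, move 0, go to P
P | _1[#]_#_   read # → write _, move 0, go to R
R | _1[_]_#_   read _ → write _, move -1, go to Q
Q | _[1]__#_   read 1 → write #, move 0, go to P
P | _[#]__#_   read # → write _, move 0, go to R
R | _[_]__#_   read _ → write _, move -1, go to Q
Q | [_]___#_   read _ → write #, move 0, go to R
R | [#]___#_   read # → write 1, move +1, go to Q
Q | 1[_]__#_   read _ → write #, move 0, go to R
R | 1[#]__#_   read # → write 1, move +1, go to Q
Q | 11[_]_#_   read _ → write #, move 0, go to R
R | 11[#]_#_   read # → write 1, move +1, go to Q
Q | 111[_]#_   read _ → write #, move 0, go to R
R | 111[#]#_   read # → write 1, move +1, go to Q
Q | 1111[#]_   read # → write #, move +1, go to H
H | 1111#[_]
M halts after 24 transitions.

24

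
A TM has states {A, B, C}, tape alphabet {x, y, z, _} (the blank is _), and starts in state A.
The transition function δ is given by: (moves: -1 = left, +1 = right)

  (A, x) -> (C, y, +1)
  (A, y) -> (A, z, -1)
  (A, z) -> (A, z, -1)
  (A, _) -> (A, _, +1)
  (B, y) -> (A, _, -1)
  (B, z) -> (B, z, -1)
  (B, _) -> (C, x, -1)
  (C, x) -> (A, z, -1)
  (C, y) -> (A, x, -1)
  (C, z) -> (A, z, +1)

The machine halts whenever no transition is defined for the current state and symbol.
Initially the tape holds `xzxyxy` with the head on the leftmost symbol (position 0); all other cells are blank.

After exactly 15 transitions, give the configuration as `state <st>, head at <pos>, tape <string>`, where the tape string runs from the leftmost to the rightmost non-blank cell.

state A, head at -1, tape zzzxxy

state=A head=0 tape=_[x]zxyxy   (A,x)→(C,y,+1)
state=C head=1 tape=_y[z]xyxy   (C,z)→(A,z,+1)
state=A head=2 tape=_yz[x]yxy   (A,x)→(C,y,+1)
state=C head=3 tape=_yzy[y]xy   (C,y)→(A,x,-1)
state=A head=2 tape=_yz[y]xxy   (A,y)→(A,z,-1)
state=A head=1 tape=_y[z]zxxy   (A,z)→(A,z,-1)
state=A head=0 tape=_[y]zzxxy   (A,y)→(A,z,-1)
state=A head=-1 tape=[_]zzzxxy   (A,_)→(A,_,+1)
state=A head=0 tape=_[z]zzxxy   (A,z)→(A,z,-1)
state=A head=-1 tape=[_]zzzxxy   (A,_)→(A,_,+1)
state=A head=0 tape=_[z]zzxxy   (A,z)→(A,z,-1)
state=A head=-1 tape=[_]zzzxxy   (A,_)→(A,_,+1)
state=A head=0 tape=_[z]zzxxy   (A,z)→(A,z,-1)
state=A head=-1 tape=[_]zzzxxy   (A,_)→(A,_,+1)
state=A head=0 tape=_[z]zzxxy   (A,z)→(A,z,-1)
state=A head=-1 tape=[_]zzzxxy
After 15 steps: state A, head at -1, tape zzzxxy.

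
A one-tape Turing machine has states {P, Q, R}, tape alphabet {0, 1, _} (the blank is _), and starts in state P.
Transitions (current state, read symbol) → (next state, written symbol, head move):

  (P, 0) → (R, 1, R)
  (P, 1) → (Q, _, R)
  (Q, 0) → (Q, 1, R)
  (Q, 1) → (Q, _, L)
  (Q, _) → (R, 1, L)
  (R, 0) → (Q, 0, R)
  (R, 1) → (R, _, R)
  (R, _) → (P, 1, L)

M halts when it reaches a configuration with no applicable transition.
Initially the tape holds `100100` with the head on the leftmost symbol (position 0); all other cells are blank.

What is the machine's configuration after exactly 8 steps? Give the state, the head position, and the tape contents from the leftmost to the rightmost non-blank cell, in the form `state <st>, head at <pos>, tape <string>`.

P | __[1]00100   read 1 → write _, move R, go to Q
Q | ___[0]0100   read 0 → write 1, move R, go to Q
Q | ___1[0]100   read 0 → write 1, move R, go to Q
Q | ___11[1]00   read 1 → write _, move L, go to Q
Q | ___1[1]_00   read 1 → write _, move L, go to Q
Q | ___[1]__00   read 1 → write _, move L, go to Q
Q | __[_]___00   read _ → write 1, move L, go to R
R | _[_]1___00   read _ → write 1, move L, go to P
P | [_]11___00
After 8 steps: state P, head at -2, tape 11___00.

state P, head at -2, tape 11___00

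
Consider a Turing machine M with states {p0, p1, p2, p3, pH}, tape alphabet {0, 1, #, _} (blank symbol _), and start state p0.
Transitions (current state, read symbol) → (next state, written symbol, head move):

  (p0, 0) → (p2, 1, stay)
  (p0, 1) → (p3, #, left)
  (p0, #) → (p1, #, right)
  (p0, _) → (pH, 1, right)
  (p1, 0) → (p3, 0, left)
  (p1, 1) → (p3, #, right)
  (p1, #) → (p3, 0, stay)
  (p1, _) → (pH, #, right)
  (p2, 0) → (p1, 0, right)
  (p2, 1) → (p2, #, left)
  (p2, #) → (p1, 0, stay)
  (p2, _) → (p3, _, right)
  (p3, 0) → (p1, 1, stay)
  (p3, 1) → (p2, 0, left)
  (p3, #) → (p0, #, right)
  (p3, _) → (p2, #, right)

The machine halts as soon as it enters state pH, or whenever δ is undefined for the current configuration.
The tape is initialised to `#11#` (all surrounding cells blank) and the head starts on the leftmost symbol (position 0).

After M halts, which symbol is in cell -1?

#

p0 | _[#]11#__   read # → write #, move right, go to p1
p1 | _#[1]1#__   read 1 → write #, move right, go to p3
p3 | _##[1]#__   read 1 → write 0, move left, go to p2
p2 | _#[#]0#__   read # → write 0, move stay, go to p1
p1 | _#[0]0#__   read 0 → write 0, move left, go to p3
p3 | _[#]00#__   read # → write #, move right, go to p0
p0 | _#[0]0#__   read 0 → write 1, move stay, go to p2
p2 | _#[1]0#__   read 1 → write #, move left, go to p2
p2 | _[#]#0#__   read # → write 0, move stay, go to p1
p1 | _[0]#0#__   read 0 → write 0, move left, go to p3
p3 | [_]0#0#__   read _ → write #, move right, go to p2
p2 | #[0]#0#__   read 0 → write 0, move right, go to p1
p1 | #0[#]0#__   read # → write 0, move stay, go to p3
p3 | #0[0]0#__   read 0 → write 1, move stay, go to p1
p1 | #0[1]0#__   read 1 → write #, move right, go to p3
p3 | #0#[0]#__   read 0 → write 1, move stay, go to p1
p1 | #0#[1]#__   read 1 → write #, move right, go to p3
p3 | #0##[#]__   read # → write #, move right, go to p0
p0 | #0###[_]_   read _ → write 1, move right, go to pH
pH | #0###1[_]
Cell -1 holds # when M halts.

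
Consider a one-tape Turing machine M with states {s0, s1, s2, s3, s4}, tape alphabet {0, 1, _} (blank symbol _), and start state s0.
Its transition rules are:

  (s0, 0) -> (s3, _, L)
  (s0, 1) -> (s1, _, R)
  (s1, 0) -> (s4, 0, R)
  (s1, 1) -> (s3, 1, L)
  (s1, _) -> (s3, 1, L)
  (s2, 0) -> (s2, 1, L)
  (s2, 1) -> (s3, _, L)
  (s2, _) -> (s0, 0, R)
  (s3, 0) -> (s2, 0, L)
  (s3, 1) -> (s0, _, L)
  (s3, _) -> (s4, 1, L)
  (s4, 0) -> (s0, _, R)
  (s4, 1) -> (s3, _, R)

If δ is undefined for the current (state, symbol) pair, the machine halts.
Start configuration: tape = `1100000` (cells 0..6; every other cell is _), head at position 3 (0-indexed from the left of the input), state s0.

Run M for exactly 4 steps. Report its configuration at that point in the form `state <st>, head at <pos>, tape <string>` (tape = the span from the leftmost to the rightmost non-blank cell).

state s0, head at -1, tape 0_000

state=s0 head=3 tape=_110[0]000   (s0,0)→(s3,_,L)
state=s3 head=2 tape=_11[0]_000   (s3,0)→(s2,0,L)
state=s2 head=1 tape=_1[1]0_000   (s2,1)→(s3,_,L)
state=s3 head=0 tape=_[1]_0_000   (s3,1)→(s0,_,L)
state=s0 head=-1 tape=[_]__0_000
After 4 steps: state s0, head at -1, tape 0_000.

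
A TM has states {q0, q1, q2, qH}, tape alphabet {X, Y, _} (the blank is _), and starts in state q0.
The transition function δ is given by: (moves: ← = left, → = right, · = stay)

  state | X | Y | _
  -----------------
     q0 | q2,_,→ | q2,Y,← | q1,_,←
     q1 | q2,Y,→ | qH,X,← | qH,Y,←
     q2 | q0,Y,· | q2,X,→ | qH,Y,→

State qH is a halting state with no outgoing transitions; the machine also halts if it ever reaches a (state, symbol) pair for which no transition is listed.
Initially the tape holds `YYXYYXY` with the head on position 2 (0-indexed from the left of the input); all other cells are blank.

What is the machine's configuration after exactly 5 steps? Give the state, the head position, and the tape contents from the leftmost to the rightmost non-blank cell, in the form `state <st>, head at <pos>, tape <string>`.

state q2, head at 4, tape YY_XXYY

q0 | YY[X]YYXY   read X → write _, move →, go to q2
q2 | YY_[Y]YXY   read Y → write X, move →, go to q2
q2 | YY_X[Y]XY   read Y → write X, move →, go to q2
q2 | YY_XX[X]Y   read X → write Y, move ·, go to q0
q0 | YY_XX[Y]Y   read Y → write Y, move ←, go to q2
q2 | YY_X[X]YY
After 5 steps: state q2, head at 4, tape YY_XXYY.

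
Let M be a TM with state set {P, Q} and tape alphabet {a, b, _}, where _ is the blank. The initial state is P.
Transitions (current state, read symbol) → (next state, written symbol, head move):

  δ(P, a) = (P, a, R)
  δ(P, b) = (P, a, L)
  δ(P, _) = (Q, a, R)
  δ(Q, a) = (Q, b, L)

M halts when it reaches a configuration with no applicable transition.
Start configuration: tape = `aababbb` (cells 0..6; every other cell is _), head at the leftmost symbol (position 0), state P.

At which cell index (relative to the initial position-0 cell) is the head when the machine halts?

P | [a]ababbb__   read a → write a, move R, go to P
P | a[a]babbb__   read a → write a, move R, go to P
P | aa[b]abbb__   read b → write a, move L, go to P
P | a[a]aabbb__   read a → write a, move R, go to P
P | aa[a]abbb__   read a → write a, move R, go to P
P | aaa[a]bbb__   read a → write a, move R, go to P
P | aaaa[b]bb__   read b → write a, move L, go to P
P | aaa[a]abb__   read a → write a, move R, go to P
P | aaaa[a]bb__   read a → write a, move R, go to P
P | aaaaa[b]b__   read b → write a, move L, go to P
P | aaaa[a]ab__   read a → write a, move R, go to P
P | aaaaa[a]b__   read a → write a, move R, go to P
P | aaaaaa[b]__   read b → write a, move L, go to P
P | aaaaa[a]a__   read a → write a, move R, go to P
P | aaaaaa[a]__   read a → write a, move R, go to P
P | aaaaaaa[_]_   read _ → write a, move R, go to Q
Q | aaaaaaaa[_]
At halt the head is at cell 8.

8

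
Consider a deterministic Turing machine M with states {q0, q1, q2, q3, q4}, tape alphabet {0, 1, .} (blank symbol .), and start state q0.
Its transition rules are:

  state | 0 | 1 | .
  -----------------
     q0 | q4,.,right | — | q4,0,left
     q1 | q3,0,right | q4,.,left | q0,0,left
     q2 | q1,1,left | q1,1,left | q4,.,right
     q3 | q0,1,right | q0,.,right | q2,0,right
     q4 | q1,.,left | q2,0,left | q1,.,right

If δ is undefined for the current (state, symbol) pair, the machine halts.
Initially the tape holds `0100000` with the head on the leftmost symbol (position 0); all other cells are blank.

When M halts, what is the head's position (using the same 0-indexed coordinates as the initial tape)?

-1

state=q0 head=0 tape=....[0]100000   (q0,0)→(q4,.,right)
state=q4 head=1 tape=.....[1]00000   (q4,1)→(q2,0,left)
state=q2 head=0 tape=....[.]000000   (q2,.)→(q4,.,right)
state=q4 head=1 tape=.....[0]00000   (q4,0)→(q1,.,left)
state=q1 head=0 tape=....[.].00000   (q1,.)→(q0,0,left)
state=q0 head=-1 tape=...[.]0.00000   (q0,.)→(q4,0,left)
state=q4 head=-2 tape=..[.]00.00000   (q4,.)→(q1,.,right)
state=q1 head=-1 tape=...[0]0.00000   (q1,0)→(q3,0,right)
state=q3 head=0 tape=...0[0].00000   (q3,0)→(q0,1,right)
state=q0 head=1 tape=...01[.]00000   (q0,.)→(q4,0,left)
state=q4 head=0 tape=...0[1]000000   (q4,1)→(q2,0,left)
state=q2 head=-1 tape=...[0]0000000   (q2,0)→(q1,1,left)
state=q1 head=-2 tape=..[.]10000000   (q1,.)→(q0,0,left)
state=q0 head=-3 tape=.[.]010000000   (q0,.)→(q4,0,left)
state=q4 head=-4 tape=[.]0010000000   (q4,.)→(q1,.,right)
state=q1 head=-3 tape=.[0]010000000   (q1,0)→(q3,0,right)
state=q3 head=-2 tape=.0[0]10000000   (q3,0)→(q0,1,right)
state=q0 head=-1 tape=.01[1]0000000
At halt the head is at cell -1.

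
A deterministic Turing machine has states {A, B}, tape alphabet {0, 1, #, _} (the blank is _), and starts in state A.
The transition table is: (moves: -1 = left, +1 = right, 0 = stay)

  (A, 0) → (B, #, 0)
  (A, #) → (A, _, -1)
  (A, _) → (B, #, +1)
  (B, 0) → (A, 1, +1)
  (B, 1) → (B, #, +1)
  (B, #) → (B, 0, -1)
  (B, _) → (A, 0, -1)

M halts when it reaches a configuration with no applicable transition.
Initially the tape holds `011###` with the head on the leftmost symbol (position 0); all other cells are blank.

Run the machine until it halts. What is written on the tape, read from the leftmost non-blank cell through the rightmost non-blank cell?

A | __[0]11###   read 0 → write #, move 0, go to B
B | __[#]11###   read # → write 0, move -1, go to B
B | _[_]011###   read _ → write 0, move -1, go to A
A | [_]0011###   read _ → write #, move +1, go to B
B | #[0]011###   read 0 → write 1, move +1, go to A
A | #1[0]11###   read 0 → write #, move 0, go to B
B | #1[#]11###   read # → write 0, move -1, go to B
B | #[1]011###   read 1 → write #, move +1, go to B
B | ##[0]11###   read 0 → write 1, move +1, go to A
A | ##1[1]1###
The non-blank tape span at halt is ##111###.

##111###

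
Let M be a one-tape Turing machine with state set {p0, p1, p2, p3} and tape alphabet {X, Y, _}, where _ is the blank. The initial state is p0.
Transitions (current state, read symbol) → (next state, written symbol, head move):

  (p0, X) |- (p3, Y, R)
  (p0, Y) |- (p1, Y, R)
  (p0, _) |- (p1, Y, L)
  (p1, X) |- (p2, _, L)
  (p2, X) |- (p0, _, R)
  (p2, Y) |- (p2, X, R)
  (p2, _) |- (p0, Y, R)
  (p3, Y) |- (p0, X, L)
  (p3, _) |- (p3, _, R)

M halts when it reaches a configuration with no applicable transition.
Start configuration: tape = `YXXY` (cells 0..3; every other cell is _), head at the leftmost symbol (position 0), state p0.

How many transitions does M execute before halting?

state=p0 head=0 tape=[Y]XXY_   (p0,Y)→(p1,Y,R)
state=p1 head=1 tape=Y[X]XY_   (p1,X)→(p2,_,L)
state=p2 head=0 tape=[Y]_XY_   (p2,Y)→(p2,X,R)
state=p2 head=1 tape=X[_]XY_   (p2,_)→(p0,Y,R)
state=p0 head=2 tape=XY[X]Y_   (p0,X)→(p3,Y,R)
state=p3 head=3 tape=XYY[Y]_   (p3,Y)→(p0,X,L)
state=p0 head=2 tape=XY[Y]X_   (p0,Y)→(p1,Y,R)
state=p1 head=3 tape=XYY[X]_   (p1,X)→(p2,_,L)
state=p2 head=2 tape=XY[Y]__   (p2,Y)→(p2,X,R)
state=p2 head=3 tape=XYX[_]_   (p2,_)→(p0,Y,R)
state=p0 head=4 tape=XYXY[_]   (p0,_)→(p1,Y,L)
state=p1 head=3 tape=XYX[Y]Y
M halts after 11 transitions.

11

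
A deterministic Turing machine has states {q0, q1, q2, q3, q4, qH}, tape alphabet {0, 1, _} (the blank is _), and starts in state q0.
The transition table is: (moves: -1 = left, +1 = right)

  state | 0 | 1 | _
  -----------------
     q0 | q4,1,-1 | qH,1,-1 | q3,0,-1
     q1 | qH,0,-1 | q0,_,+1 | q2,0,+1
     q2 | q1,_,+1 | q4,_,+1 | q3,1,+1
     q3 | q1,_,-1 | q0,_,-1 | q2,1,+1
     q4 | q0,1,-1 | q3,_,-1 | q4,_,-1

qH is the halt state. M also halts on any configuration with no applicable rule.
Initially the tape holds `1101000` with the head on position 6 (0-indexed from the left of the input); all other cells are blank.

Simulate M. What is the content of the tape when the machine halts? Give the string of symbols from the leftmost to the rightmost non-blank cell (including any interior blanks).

11_011

q0 | 110100[0]   read 0 → write 1, move -1, go to q4
q4 | 11010[0]1   read 0 → write 1, move -1, go to q0
q0 | 1101[0]11   read 0 → write 1, move -1, go to q4
q4 | 110[1]111   read 1 → write _, move -1, go to q3
q3 | 11[0]_111   read 0 → write _, move -1, go to q1
q1 | 1[1]__111   read 1 → write _, move +1, go to q0
q0 | 1_[_]_111   read _ → write 0, move -1, go to q3
q3 | 1[_]0_111   read _ → write 1, move +1, go to q2
q2 | 11[0]_111   read 0 → write _, move +1, go to q1
q1 | 11_[_]111   read _ → write 0, move +1, go to q2
q2 | 11_0[1]11   read 1 → write _, move +1, go to q4
q4 | 11_0_[1]1   read 1 → write _, move -1, go to q3
q3 | 11_0[_]_1   read _ → write 1, move +1, go to q2
q2 | 11_01[_]1   read _ → write 1, move +1, go to q3
q3 | 11_011[1]   read 1 → write _, move -1, go to q0
q0 | 11_01[1]_   read 1 → write 1, move -1, go to qH
qH | 11_0[1]1_
The non-blank tape span at halt is 11_011.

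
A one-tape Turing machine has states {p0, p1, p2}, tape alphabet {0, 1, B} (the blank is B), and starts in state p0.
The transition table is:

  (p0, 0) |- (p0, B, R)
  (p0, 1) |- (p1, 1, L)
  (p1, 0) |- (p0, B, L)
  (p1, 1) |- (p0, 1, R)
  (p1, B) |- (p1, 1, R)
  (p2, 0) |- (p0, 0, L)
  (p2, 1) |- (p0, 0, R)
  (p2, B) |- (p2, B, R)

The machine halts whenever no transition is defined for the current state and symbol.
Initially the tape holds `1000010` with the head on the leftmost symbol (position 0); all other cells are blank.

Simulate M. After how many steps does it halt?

p0 | B[1]000010B   read 1 → write 1, move L, go to p1
p1 | [B]1000010B   read B → write 1, move R, go to p1
p1 | 1[1]000010B   read 1 → write 1, move R, go to p0
p0 | 11[0]00010B   read 0 → write B, move R, go to p0
p0 | 11B[0]0010B   read 0 → write B, move R, go to p0
p0 | 11BB[0]010B   read 0 → write B, move R, go to p0
p0 | 11BBB[0]10B   read 0 → write B, move R, go to p0
p0 | 11BBBB[1]0B   read 1 → write 1, move L, go to p1
p1 | 11BBB[B]10B   read B → write 1, move R, go to p1
p1 | 11BBB1[1]0B   read 1 → write 1, move R, go to p0
p0 | 11BBB11[0]B   read 0 → write B, move R, go to p0
p0 | 11BBB11B[B]
M halts after 11 transitions.

11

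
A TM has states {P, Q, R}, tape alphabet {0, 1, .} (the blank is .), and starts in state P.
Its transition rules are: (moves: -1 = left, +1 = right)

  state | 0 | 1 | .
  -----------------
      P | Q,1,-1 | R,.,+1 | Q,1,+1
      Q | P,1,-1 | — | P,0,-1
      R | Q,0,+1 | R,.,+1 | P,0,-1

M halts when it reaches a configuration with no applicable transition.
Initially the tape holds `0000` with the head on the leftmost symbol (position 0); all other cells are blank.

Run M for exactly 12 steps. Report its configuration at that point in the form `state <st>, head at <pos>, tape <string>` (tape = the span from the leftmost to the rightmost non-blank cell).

state Q, head at 0, tape 10110

state=P head=0 tape=..[0]000   (P,0)→(Q,1,-1)
state=Q head=-1 tape=.[.]1000   (Q,.)→(P,0,-1)
state=P head=-2 tape=[.]01000   (P,.)→(Q,1,+1)
state=Q head=-1 tape=1[0]1000   (Q,0)→(P,1,-1)
state=P head=-2 tape=[1]11000   (P,1)→(R,.,+1)
state=R head=-1 tape=.[1]1000   (R,1)→(R,.,+1)
state=R head=0 tape=..[1]000   (R,1)→(R,.,+1)
state=R head=1 tape=...[0]00   (R,0)→(Q,0,+1)
state=Q head=2 tape=...0[0]0   (Q,0)→(P,1,-1)
state=P head=1 tape=...[0]10   (P,0)→(Q,1,-1)
state=Q head=0 tape=..[.]110   (Q,.)→(P,0,-1)
state=P head=-1 tape=.[.]0110   (P,.)→(Q,1,+1)
state=Q head=0 tape=.1[0]110
After 12 steps: state Q, head at 0, tape 10110.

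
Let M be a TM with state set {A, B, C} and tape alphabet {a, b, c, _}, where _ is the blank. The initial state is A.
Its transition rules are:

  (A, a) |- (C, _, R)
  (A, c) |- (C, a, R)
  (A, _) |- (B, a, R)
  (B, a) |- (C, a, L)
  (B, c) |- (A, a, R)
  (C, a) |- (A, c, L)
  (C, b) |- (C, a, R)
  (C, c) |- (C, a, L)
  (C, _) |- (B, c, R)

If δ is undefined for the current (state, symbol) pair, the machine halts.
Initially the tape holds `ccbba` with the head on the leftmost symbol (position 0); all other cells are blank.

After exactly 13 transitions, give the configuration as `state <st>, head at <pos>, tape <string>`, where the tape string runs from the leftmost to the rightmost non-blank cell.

A | _[c]cbba   read c → write a, move R, go to C
C | _a[c]bba   read c → write a, move L, go to C
C | _[a]abba   read a → write c, move L, go to A
A | [_]cabba   read _ → write a, move R, go to B
B | a[c]abba   read c → write a, move R, go to A
A | aa[a]bba   read a → write _, move R, go to C
C | aa_[b]ba   read b → write a, move R, go to C
C | aa_a[b]a   read b → write a, move R, go to C
C | aa_aa[a]   read a → write c, move L, go to A
A | aa_a[a]c   read a → write _, move R, go to C
C | aa_a_[c]   read c → write a, move L, go to C
C | aa_a[_]a   read _ → write c, move R, go to B
B | aa_ac[a]   read a → write a, move L, go to C
C | aa_a[c]a
After 13 steps: state C, head at 3, tape aa_aca.

state C, head at 3, tape aa_aca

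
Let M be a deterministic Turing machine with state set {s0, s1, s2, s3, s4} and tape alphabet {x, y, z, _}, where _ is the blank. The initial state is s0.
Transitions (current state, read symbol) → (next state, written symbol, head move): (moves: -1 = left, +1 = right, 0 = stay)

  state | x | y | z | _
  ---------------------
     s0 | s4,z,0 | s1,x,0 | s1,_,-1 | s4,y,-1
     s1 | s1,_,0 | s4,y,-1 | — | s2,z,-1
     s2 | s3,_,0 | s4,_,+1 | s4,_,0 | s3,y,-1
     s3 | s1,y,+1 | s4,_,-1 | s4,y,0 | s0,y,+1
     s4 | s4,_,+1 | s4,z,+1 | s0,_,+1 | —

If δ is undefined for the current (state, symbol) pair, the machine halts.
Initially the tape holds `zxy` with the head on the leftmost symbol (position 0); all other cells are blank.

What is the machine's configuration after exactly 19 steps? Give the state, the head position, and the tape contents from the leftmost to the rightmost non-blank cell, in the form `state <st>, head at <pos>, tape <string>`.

state s1, head at -3, tape xy

s0 | ____[z]xy   read z → write _, move -1, go to s1
s1 | ___[_]_xy   read _ → write z, move -1, go to s2
s2 | __[_]z_xy   read _ → write y, move -1, go to s3
s3 | _[_]yz_xy   read _ → write y, move +1, go to s0
s0 | _y[y]z_xy   read y → write x, move 0, go to s1
s1 | _y[x]z_xy   read x → write _, move 0, go to s1
s1 | _y[_]z_xy   read _ → write z, move -1, go to s2
s2 | _[y]zz_xy   read y → write _, move +1, go to s4
s4 | __[z]z_xy   read z → write _, move +1, go to s0
s0 | ___[z]_xy   read z → write _, move -1, go to s1
s1 | __[_]__xy   read _ → write z, move -1, go to s2
s2 | _[_]z__xy   read _ → write y, move -1, go to s3
s3 | [_]yz__xy   read _ → write y, move +1, go to s0
s0 | y[y]z__xy   read y → write x, move 0, go to s1
s1 | y[x]z__xy   read x → write _, move 0, go to s1
s1 | y[_]z__xy   read _ → write z, move -1, go to s2
s2 | [y]zz__xy   read y → write _, move +1, go to s4
s4 | _[z]z__xy   read z → write _, move +1, go to s0
s0 | __[z]__xy   read z → write _, move -1, go to s1
s1 | _[_]___xy
After 19 steps: state s1, head at -3, tape xy.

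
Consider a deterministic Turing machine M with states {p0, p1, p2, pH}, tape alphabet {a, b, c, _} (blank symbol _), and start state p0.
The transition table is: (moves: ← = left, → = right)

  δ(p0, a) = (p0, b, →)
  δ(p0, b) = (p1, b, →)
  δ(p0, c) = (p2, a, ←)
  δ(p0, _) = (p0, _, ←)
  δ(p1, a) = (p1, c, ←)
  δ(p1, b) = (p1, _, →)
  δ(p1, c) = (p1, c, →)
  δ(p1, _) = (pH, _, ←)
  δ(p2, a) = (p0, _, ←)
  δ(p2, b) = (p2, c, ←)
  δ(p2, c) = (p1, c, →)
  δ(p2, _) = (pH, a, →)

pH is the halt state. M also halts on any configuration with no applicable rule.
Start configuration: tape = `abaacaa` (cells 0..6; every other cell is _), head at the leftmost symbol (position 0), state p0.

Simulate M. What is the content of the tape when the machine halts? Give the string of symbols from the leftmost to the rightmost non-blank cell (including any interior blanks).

state=p0 head=0 tape=[a]baacaa_   (p0,a)→(p0,b,→)
state=p0 head=1 tape=b[b]aacaa_   (p0,b)→(p1,b,→)
state=p1 head=2 tape=bb[a]acaa_   (p1,a)→(p1,c,←)
state=p1 head=1 tape=b[b]cacaa_   (p1,b)→(p1,_,→)
state=p1 head=2 tape=b_[c]acaa_   (p1,c)→(p1,c,→)
state=p1 head=3 tape=b_c[a]caa_   (p1,a)→(p1,c,←)
state=p1 head=2 tape=b_[c]ccaa_   (p1,c)→(p1,c,→)
state=p1 head=3 tape=b_c[c]caa_   (p1,c)→(p1,c,→)
state=p1 head=4 tape=b_cc[c]aa_   (p1,c)→(p1,c,→)
state=p1 head=5 tape=b_ccc[a]a_   (p1,a)→(p1,c,←)
state=p1 head=4 tape=b_cc[c]ca_   (p1,c)→(p1,c,→)
state=p1 head=5 tape=b_ccc[c]a_   (p1,c)→(p1,c,→)
state=p1 head=6 tape=b_cccc[a]_   (p1,a)→(p1,c,←)
state=p1 head=5 tape=b_ccc[c]c_   (p1,c)→(p1,c,→)
state=p1 head=6 tape=b_cccc[c]_   (p1,c)→(p1,c,→)
state=p1 head=7 tape=b_ccccc[_]   (p1,_)→(pH,_,←)
state=pH head=6 tape=b_cccc[c]_
The non-blank tape span at halt is b_ccccc.

b_ccccc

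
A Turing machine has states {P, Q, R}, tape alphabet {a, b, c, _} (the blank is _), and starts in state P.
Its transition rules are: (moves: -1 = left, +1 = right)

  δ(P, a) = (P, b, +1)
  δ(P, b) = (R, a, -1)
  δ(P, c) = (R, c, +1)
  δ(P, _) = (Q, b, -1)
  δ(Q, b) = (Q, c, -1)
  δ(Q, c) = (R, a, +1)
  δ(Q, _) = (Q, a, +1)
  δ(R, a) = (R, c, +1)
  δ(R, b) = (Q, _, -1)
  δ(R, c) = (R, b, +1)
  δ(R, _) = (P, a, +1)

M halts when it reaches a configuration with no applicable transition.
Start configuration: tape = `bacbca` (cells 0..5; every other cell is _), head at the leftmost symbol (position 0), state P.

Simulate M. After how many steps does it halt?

state=P head=0 tape=_[b]acbca__   (P,b)→(R,a,-1)
state=R head=-1 tape=[_]aacbca__   (R,_)→(P,a,+1)
state=P head=0 tape=a[a]acbca__   (P,a)→(P,b,+1)
state=P head=1 tape=ab[a]cbca__   (P,a)→(P,b,+1)
state=P head=2 tape=abb[c]bca__   (P,c)→(R,c,+1)
state=R head=3 tape=abbc[b]ca__   (R,b)→(Q,_,-1)
state=Q head=2 tape=abb[c]_ca__   (Q,c)→(R,a,+1)
state=R head=3 tape=abba[_]ca__   (R,_)→(P,a,+1)
state=P head=4 tape=abbaa[c]a__   (P,c)→(R,c,+1)
state=R head=5 tape=abbaac[a]__   (R,a)→(R,c,+1)
state=R head=6 tape=abbaacc[_]_   (R,_)→(P,a,+1)
state=P head=7 tape=abbaacca[_]   (P,_)→(Q,b,-1)
state=Q head=6 tape=abbaacc[a]b
M halts after 12 transitions.

12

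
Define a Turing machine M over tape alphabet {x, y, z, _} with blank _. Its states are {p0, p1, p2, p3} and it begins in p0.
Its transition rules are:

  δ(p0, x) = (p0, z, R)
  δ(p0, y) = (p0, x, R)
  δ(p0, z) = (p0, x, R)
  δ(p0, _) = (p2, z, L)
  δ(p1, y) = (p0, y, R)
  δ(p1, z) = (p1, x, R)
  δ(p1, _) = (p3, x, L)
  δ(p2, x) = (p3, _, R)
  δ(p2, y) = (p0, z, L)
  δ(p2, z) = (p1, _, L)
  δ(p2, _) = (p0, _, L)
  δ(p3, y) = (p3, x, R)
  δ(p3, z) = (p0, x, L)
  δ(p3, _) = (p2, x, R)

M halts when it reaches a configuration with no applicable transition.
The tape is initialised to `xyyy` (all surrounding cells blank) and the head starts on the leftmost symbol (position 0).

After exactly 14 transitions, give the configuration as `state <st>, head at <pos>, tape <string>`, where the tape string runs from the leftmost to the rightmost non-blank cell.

state p2, head at 0, tape zzxxx

state=p0 head=0 tape=[x]yyy_   (p0,x)→(p0,z,R)
state=p0 head=1 tape=z[y]yy_   (p0,y)→(p0,x,R)
state=p0 head=2 tape=zx[y]y_   (p0,y)→(p0,x,R)
state=p0 head=3 tape=zxx[y]_   (p0,y)→(p0,x,R)
state=p0 head=4 tape=zxxx[_]   (p0,_)→(p2,z,L)
state=p2 head=3 tape=zxx[x]z   (p2,x)→(p3,_,R)
state=p3 head=4 tape=zxx_[z]   (p3,z)→(p0,x,L)
state=p0 head=3 tape=zxx[_]x   (p0,_)→(p2,z,L)
state=p2 head=2 tape=zx[x]zx   (p2,x)→(p3,_,R)
state=p3 head=3 tape=zx_[z]x   (p3,z)→(p0,x,L)
state=p0 head=2 tape=zx[_]xx   (p0,_)→(p2,z,L)
state=p2 head=1 tape=z[x]zxx   (p2,x)→(p3,_,R)
state=p3 head=2 tape=z_[z]xx   (p3,z)→(p0,x,L)
state=p0 head=1 tape=z[_]xxx   (p0,_)→(p2,z,L)
state=p2 head=0 tape=[z]zxxx
After 14 steps: state p2, head at 0, tape zzxxx.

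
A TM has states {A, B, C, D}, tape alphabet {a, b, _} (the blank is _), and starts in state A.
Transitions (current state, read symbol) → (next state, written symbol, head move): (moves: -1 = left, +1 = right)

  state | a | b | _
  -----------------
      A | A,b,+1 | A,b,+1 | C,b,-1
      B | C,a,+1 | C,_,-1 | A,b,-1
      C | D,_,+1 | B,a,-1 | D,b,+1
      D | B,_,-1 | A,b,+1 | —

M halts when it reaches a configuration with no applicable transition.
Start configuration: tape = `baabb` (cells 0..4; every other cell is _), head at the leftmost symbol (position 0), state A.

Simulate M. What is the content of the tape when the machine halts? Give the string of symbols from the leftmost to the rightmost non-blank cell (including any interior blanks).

b_a_aba_ab

state=A head=0 tape=____[b]aabb_   (A,b)→(A,b,+1)
state=A head=1 tape=____b[a]abb_   (A,a)→(A,b,+1)
state=A head=2 tape=____bb[a]bb_   (A,a)→(A,b,+1)
state=A head=3 tape=____bbb[b]b_   (A,b)→(A,b,+1)
state=A head=4 tape=____bbbb[b]_   (A,b)→(A,b,+1)
state=A head=5 tape=____bbbbb[_]   (A,_)→(C,b,-1)
state=C head=4 tape=____bbbb[b]b   (C,b)→(B,a,-1)
state=B head=3 tape=____bbb[b]ab   (B,b)→(C,_,-1)
state=C head=2 tape=____bb[b]_ab   (C,b)→(B,a,-1)
state=B head=1 tape=____b[b]a_ab   (B,b)→(C,_,-1)
state=C head=0 tape=____[b]_a_ab   (C,b)→(B,a,-1)
state=B head=-1 tape=___[_]a_a_ab   (B,_)→(A,b,-1)
state=A head=-2 tape=__[_]ba_a_ab   (A,_)→(C,b,-1)
state=C head=-3 tape=_[_]bba_a_ab   (C,_)→(D,b,+1)
state=D head=-2 tape=_b[b]ba_a_ab   (D,b)→(A,b,+1)
state=A head=-1 tape=_bb[b]a_a_ab   (A,b)→(A,b,+1)
state=A head=0 tape=_bbb[a]_a_ab   (A,a)→(A,b,+1)
state=A head=1 tape=_bbbb[_]a_ab   (A,_)→(C,b,-1)
state=C head=0 tape=_bbb[b]ba_ab   (C,b)→(B,a,-1)
state=B head=-1 tape=_bb[b]aba_ab   (B,b)→(C,_,-1)
state=C head=-2 tape=_b[b]_aba_ab   (C,b)→(B,a,-1)
state=B head=-3 tape=_[b]a_aba_ab   (B,b)→(C,_,-1)
state=C head=-4 tape=[_]_a_aba_ab   (C,_)→(D,b,+1)
state=D head=-3 tape=b[_]a_aba_ab
The non-blank tape span at halt is b_a_aba_ab.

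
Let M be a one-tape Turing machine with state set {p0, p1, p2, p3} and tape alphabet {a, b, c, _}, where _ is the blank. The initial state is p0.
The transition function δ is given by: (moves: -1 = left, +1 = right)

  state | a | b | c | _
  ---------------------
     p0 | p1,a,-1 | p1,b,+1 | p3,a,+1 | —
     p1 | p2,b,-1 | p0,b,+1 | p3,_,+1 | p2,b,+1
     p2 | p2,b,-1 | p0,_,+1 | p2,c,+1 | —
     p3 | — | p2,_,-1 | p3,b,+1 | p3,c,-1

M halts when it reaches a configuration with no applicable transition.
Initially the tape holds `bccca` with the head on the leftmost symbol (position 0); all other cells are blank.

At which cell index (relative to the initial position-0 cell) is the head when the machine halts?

4

p0 | [b]ccca   read b → write b, move +1, go to p1
p1 | b[c]cca   read c → write _, move +1, go to p3
p3 | b_[c]ca   read c → write b, move +1, go to p3
p3 | b_b[c]a   read c → write b, move +1, go to p3
p3 | b_bb[a]
At halt the head is at cell 4.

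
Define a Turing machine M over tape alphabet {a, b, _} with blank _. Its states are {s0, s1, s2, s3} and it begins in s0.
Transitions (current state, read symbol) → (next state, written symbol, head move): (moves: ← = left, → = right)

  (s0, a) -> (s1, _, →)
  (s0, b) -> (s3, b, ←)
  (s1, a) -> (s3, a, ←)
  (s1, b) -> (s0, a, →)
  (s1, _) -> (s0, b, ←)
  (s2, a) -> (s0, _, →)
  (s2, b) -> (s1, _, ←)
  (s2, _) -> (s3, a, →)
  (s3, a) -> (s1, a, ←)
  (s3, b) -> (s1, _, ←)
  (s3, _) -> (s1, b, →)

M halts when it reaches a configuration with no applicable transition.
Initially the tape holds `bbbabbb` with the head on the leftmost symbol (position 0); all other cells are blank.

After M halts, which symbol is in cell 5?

_

s0 | _[b]bbabbb_   read b → write b, move ←, go to s3
s3 | [_]bbbabbb_   read _ → write b, move →, go to s1
s1 | b[b]bbabbb_   read b → write a, move →, go to s0
s0 | ba[b]babbb_   read b → write b, move ←, go to s3
s3 | b[a]bbabbb_   read a → write a, move ←, go to s1
s1 | [b]abbabbb_   read b → write a, move →, go to s0
s0 | a[a]bbabbb_   read a → write _, move →, go to s1
s1 | a_[b]babbb_   read b → write a, move →, go to s0
s0 | a_a[b]abbb_   read b → write b, move ←, go to s3
s3 | a_[a]babbb_   read a → write a, move ←, go to s1
s1 | a[_]ababbb_   read _ → write b, move ←, go to s0
s0 | [a]bababbb_   read a → write _, move →, go to s1
s1 | _[b]ababbb_   read b → write a, move →, go to s0
s0 | _a[a]babbb_   read a → write _, move →, go to s1
s1 | _a_[b]abbb_   read b → write a, move →, go to s0
s0 | _a_a[a]bbb_   read a → write _, move →, go to s1
s1 | _a_a_[b]bb_   read b → write a, move →, go to s0
s0 | _a_a_a[b]b_   read b → write b, move ←, go to s3
s3 | _a_a_[a]bb_   read a → write a, move ←, go to s1
s1 | _a_a[_]abb_   read _ → write b, move ←, go to s0
s0 | _a_[a]babb_   read a → write _, move →, go to s1
s1 | _a__[b]abb_   read b → write a, move →, go to s0
s0 | _a__a[a]bb_   read a → write _, move →, go to s1
s1 | _a__a_[b]b_   read b → write a, move →, go to s0
s0 | _a__a_a[b]_   read b → write b, move ←, go to s3
s3 | _a__a_[a]b_   read a → write a, move ←, go to s1
s1 | _a__a[_]ab_   read _ → write b, move ←, go to s0
s0 | _a__[a]bab_   read a → write _, move →, go to s1
s1 | _a___[b]ab_   read b → write a, move →, go to s0
s0 | _a___a[a]b_   read a → write _, move →, go to s1
s1 | _a___a_[b]_   read b → write a, move →, go to s0
s0 | _a___a_a[_]
Cell 5 holds _ when M halts.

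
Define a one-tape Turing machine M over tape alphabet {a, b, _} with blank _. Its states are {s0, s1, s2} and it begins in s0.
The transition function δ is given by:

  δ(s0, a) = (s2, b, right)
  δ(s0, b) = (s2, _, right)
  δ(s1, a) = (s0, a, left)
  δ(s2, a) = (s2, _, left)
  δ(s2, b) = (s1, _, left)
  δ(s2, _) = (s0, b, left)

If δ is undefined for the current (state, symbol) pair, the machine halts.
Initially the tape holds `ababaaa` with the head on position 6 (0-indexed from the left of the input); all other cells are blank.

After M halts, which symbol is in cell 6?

_

state=s0 head=6 tape=ababaa[a]_   (s0,a)→(s2,b,right)
state=s2 head=7 tape=ababaab[_]   (s2,_)→(s0,b,left)
state=s0 head=6 tape=ababaa[b]b   (s0,b)→(s2,_,right)
state=s2 head=7 tape=ababaa_[b]   (s2,b)→(s1,_,left)
state=s1 head=6 tape=ababaa[_]_
Cell 6 holds _ when M halts.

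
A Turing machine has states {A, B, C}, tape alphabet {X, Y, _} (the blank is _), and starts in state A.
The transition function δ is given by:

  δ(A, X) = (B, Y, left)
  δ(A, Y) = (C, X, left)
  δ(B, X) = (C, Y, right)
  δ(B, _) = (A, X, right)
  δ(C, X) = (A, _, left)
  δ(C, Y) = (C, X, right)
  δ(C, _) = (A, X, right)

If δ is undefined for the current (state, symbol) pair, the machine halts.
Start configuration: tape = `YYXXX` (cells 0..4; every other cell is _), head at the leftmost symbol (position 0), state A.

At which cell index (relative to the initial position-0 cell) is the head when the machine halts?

2

A | _[Y]YXXX   read Y → write X, move left, go to C
C | [_]XYXXX   read _ → write X, move right, go to A
A | X[X]YXXX   read X → write Y, move left, go to B
B | [X]YYXXX   read X → write Y, move right, go to C
C | Y[Y]YXXX   read Y → write X, move right, go to C
C | YX[Y]XXX   read Y → write X, move right, go to C
C | YXX[X]XX   read X → write _, move left, go to A
A | YX[X]_XX   read X → write Y, move left, go to B
B | Y[X]Y_XX   read X → write Y, move right, go to C
C | YY[Y]_XX   read Y → write X, move right, go to C
C | YYX[_]XX   read _ → write X, move right, go to A
A | YYXX[X]X   read X → write Y, move left, go to B
B | YYX[X]YX   read X → write Y, move right, go to C
C | YYXY[Y]X   read Y → write X, move right, go to C
C | YYXYX[X]   read X → write _, move left, go to A
A | YYXY[X]_   read X → write Y, move left, go to B
B | YYX[Y]Y_
At halt the head is at cell 2.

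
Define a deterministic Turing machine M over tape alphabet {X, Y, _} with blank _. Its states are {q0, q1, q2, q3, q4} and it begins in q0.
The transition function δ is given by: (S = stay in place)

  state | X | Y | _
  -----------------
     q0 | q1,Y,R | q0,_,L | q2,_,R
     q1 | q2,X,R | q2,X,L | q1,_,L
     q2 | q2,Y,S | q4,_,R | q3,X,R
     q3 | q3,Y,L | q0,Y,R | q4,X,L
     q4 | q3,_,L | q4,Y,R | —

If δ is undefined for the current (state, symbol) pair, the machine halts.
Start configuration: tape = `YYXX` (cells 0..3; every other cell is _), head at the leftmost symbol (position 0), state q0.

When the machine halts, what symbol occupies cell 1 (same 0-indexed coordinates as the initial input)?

state=q0 head=0 tape=___[Y]YXX__   (q0,Y)→(q0,_,L)
state=q0 head=-1 tape=__[_]_YXX__   (q0,_)→(q2,_,R)
state=q2 head=0 tape=___[_]YXX__   (q2,_)→(q3,X,R)
state=q3 head=1 tape=___X[Y]XX__   (q3,Y)→(q0,Y,R)
state=q0 head=2 tape=___XY[X]X__   (q0,X)→(q1,Y,R)
state=q1 head=3 tape=___XYY[X]__   (q1,X)→(q2,X,R)
state=q2 head=4 tape=___XYYX[_]_   (q2,_)→(q3,X,R)
state=q3 head=5 tape=___XYYXX[_]   (q3,_)→(q4,X,L)
state=q4 head=4 tape=___XYYX[X]X   (q4,X)→(q3,_,L)
state=q3 head=3 tape=___XYY[X]_X   (q3,X)→(q3,Y,L)
state=q3 head=2 tape=___XY[Y]Y_X   (q3,Y)→(q0,Y,R)
state=q0 head=3 tape=___XYY[Y]_X   (q0,Y)→(q0,_,L)
state=q0 head=2 tape=___XY[Y]__X   (q0,Y)→(q0,_,L)
state=q0 head=1 tape=___X[Y]___X   (q0,Y)→(q0,_,L)
state=q0 head=0 tape=___[X]____X   (q0,X)→(q1,Y,R)
state=q1 head=1 tape=___Y[_]___X   (q1,_)→(q1,_,L)
state=q1 head=0 tape=___[Y]____X   (q1,Y)→(q2,X,L)
state=q2 head=-1 tape=__[_]X____X   (q2,_)→(q3,X,R)
state=q3 head=0 tape=__X[X]____X   (q3,X)→(q3,Y,L)
state=q3 head=-1 tape=__[X]Y____X   (q3,X)→(q3,Y,L)
state=q3 head=-2 tape=_[_]YY____X   (q3,_)→(q4,X,L)
state=q4 head=-3 tape=[_]XYY____X
Cell 1 holds _ when M halts.

_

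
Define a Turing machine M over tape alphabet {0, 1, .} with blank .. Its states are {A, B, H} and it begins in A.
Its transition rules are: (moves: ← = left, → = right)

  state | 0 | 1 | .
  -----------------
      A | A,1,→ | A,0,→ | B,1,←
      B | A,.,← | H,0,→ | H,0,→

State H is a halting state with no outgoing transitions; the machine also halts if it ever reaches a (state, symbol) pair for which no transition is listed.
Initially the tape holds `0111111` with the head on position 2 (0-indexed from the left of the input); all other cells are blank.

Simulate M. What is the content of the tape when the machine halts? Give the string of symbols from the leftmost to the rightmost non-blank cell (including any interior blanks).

01000011

A | 01[1]1111.   read 1 → write 0, move →, go to A
A | 010[1]111.   read 1 → write 0, move →, go to A
A | 0100[1]11.   read 1 → write 0, move →, go to A
A | 01000[1]1.   read 1 → write 0, move →, go to A
A | 010000[1].   read 1 → write 0, move →, go to A
A | 0100000[.]   read . → write 1, move ←, go to B
B | 010000[0]1   read 0 → write ., move ←, go to A
A | 01000[0].1   read 0 → write 1, move →, go to A
A | 010001[.]1   read . → write 1, move ←, go to B
B | 01000[1]11   read 1 → write 0, move →, go to H
H | 010000[1]1
The non-blank tape span at halt is 01000011.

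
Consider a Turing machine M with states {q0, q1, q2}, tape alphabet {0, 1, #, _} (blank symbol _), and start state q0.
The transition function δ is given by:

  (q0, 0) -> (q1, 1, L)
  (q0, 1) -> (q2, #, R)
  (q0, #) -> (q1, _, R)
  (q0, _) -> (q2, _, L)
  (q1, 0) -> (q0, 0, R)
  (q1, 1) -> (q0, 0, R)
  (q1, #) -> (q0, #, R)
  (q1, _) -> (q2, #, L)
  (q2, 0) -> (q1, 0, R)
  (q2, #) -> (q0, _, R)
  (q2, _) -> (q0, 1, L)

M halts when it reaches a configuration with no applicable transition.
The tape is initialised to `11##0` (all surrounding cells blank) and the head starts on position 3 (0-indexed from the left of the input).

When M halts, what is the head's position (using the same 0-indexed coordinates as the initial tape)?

7

state=q0 head=3 tape=11#[#]0____   (q0,#)→(q1,_,R)
state=q1 head=4 tape=11#_[0]____   (q1,0)→(q0,0,R)
state=q0 head=5 tape=11#_0[_]___   (q0,_)→(q2,_,L)
state=q2 head=4 tape=11#_[0]____   (q2,0)→(q1,0,R)
state=q1 head=5 tape=11#_0[_]___   (q1,_)→(q2,#,L)
state=q2 head=4 tape=11#_[0]#___   (q2,0)→(q1,0,R)
state=q1 head=5 tape=11#_0[#]___   (q1,#)→(q0,#,R)
state=q0 head=6 tape=11#_0#[_]__   (q0,_)→(q2,_,L)
state=q2 head=5 tape=11#_0[#]___   (q2,#)→(q0,_,R)
state=q0 head=6 tape=11#_0_[_]__   (q0,_)→(q2,_,L)
state=q2 head=5 tape=11#_0[_]___   (q2,_)→(q0,1,L)
state=q0 head=4 tape=11#_[0]1___   (q0,0)→(q1,1,L)
state=q1 head=3 tape=11#[_]11___   (q1,_)→(q2,#,L)
state=q2 head=2 tape=11[#]#11___   (q2,#)→(q0,_,R)
state=q0 head=3 tape=11_[#]11___   (q0,#)→(q1,_,R)
state=q1 head=4 tape=11__[1]1___   (q1,1)→(q0,0,R)
state=q0 head=5 tape=11__0[1]___   (q0,1)→(q2,#,R)
state=q2 head=6 tape=11__0#[_]__   (q2,_)→(q0,1,L)
state=q0 head=5 tape=11__0[#]1__   (q0,#)→(q1,_,R)
state=q1 head=6 tape=11__0_[1]__   (q1,1)→(q0,0,R)
state=q0 head=7 tape=11__0_0[_]_   (q0,_)→(q2,_,L)
state=q2 head=6 tape=11__0_[0]__   (q2,0)→(q1,0,R)
state=q1 head=7 tape=11__0_0[_]_   (q1,_)→(q2,#,L)
state=q2 head=6 tape=11__0_[0]#_   (q2,0)→(q1,0,R)
state=q1 head=7 tape=11__0_0[#]_   (q1,#)→(q0,#,R)
state=q0 head=8 tape=11__0_0#[_]   (q0,_)→(q2,_,L)
state=q2 head=7 tape=11__0_0[#]_   (q2,#)→(q0,_,R)
state=q0 head=8 tape=11__0_0_[_]   (q0,_)→(q2,_,L)
state=q2 head=7 tape=11__0_0[_]_   (q2,_)→(q0,1,L)
state=q0 head=6 tape=11__0_[0]1_   (q0,0)→(q1,1,L)
state=q1 head=5 tape=11__0[_]11_   (q1,_)→(q2,#,L)
state=q2 head=4 tape=11__[0]#11_   (q2,0)→(q1,0,R)
state=q1 head=5 tape=11__0[#]11_   (q1,#)→(q0,#,R)
state=q0 head=6 tape=11__0#[1]1_   (q0,1)→(q2,#,R)
state=q2 head=7 tape=11__0##[1]_
At halt the head is at cell 7.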